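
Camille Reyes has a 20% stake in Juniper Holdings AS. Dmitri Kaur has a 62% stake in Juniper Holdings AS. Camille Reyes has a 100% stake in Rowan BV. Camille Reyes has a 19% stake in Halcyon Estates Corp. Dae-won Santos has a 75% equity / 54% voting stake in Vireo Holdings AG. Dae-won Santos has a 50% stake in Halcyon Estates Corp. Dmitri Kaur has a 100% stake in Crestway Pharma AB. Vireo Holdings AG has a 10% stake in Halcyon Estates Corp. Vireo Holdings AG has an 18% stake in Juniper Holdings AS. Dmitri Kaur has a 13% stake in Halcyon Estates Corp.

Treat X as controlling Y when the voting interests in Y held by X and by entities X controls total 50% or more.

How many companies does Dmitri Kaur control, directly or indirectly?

2

Dmitri holds 62% of Juniper, so Dmitri controls Juniper.
Dmitri holds 100% of Crestway, so Dmitri controls Crestway.
No other company's threshold is met.
Dmitri controls 2 companies.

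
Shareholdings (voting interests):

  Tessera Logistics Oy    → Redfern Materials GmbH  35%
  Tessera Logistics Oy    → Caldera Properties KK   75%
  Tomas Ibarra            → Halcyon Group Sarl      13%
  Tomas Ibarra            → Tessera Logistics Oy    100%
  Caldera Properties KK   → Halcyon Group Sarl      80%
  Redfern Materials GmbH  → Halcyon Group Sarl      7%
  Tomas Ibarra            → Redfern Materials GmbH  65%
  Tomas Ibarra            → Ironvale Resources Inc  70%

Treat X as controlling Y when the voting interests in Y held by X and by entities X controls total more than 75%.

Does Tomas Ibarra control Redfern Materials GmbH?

Tomas holds 100% of Tessera, so Tomas controls Tessera.
Tessera and Tomas together hold 35% + 65% = 100% of Redfern, so Tomas controls Redfern.

Yes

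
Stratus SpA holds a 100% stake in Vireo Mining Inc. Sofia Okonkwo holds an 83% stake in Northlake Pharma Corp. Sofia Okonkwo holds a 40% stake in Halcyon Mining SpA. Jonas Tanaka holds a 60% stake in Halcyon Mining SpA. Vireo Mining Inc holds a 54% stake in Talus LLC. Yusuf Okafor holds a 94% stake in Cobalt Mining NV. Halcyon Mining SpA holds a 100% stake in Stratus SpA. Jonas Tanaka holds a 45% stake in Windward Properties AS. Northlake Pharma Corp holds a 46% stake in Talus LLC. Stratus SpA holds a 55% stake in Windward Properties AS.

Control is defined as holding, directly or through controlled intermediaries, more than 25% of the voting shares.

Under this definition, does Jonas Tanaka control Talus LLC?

Yes

Jonas holds 60% of Halcyon, so Jonas controls Halcyon.
Halcyon holds 100% of Stratus, so Jonas controls Stratus.
Stratus holds 100% of Vireo, so Jonas controls Vireo.
Vireo holds 54% of Talus, so Jonas controls Talus.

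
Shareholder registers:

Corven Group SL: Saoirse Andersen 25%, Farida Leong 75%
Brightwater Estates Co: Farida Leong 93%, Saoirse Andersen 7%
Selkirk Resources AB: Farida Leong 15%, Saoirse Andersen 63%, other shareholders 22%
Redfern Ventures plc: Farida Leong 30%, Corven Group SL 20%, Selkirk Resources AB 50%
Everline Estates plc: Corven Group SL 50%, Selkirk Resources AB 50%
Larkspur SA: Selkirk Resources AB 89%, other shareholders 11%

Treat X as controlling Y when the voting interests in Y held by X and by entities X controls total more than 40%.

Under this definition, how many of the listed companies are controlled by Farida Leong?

Farida holds 75% of Corven, so Farida controls Corven.
Farida holds 93% of Brightwater, so Farida controls Brightwater.
Farida and Corven together hold 30% + 20% = 50% of Redfern, so Farida controls Redfern.
Corven holds 50% of Everline, so Farida controls Everline.
No other company's threshold is met.
Farida controls 4 companies.

4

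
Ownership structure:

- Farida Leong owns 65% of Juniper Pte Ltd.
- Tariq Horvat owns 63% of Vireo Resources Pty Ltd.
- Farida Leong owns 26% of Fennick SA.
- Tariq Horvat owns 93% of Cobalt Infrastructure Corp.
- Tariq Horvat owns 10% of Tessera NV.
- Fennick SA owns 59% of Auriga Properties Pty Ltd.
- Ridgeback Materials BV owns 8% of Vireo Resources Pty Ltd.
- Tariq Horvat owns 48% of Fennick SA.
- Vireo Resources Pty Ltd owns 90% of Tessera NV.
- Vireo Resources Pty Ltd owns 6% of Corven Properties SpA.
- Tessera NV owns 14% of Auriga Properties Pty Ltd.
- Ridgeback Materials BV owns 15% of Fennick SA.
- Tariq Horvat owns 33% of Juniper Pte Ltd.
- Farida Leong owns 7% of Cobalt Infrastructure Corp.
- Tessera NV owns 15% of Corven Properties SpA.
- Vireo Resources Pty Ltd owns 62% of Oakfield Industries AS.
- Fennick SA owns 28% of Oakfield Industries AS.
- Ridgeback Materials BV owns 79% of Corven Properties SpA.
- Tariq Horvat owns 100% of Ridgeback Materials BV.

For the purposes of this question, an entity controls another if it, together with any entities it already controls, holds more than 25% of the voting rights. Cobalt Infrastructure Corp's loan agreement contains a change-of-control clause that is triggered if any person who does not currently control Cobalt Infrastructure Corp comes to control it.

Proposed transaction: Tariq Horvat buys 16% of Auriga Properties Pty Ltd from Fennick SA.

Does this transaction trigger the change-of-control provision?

No

The purchase adds only to Tariq's holdings (Fennick's stake shrinks), so Tariq is the only person who could newly come to control Cobalt.
Tariq holds 93% of Cobalt, so Tariq controls Cobalt.
So Tariq already controls Cobalt before the transaction.
After the purchase, Tariq holds 16% of Auriga directly, and Fennick's stake falls to 43%.
Tariq controlled Cobalt already, so this is not a new person acquiring control; every other person's position is unchanged or reduced.
No new person acquires control, so the clause is not triggered.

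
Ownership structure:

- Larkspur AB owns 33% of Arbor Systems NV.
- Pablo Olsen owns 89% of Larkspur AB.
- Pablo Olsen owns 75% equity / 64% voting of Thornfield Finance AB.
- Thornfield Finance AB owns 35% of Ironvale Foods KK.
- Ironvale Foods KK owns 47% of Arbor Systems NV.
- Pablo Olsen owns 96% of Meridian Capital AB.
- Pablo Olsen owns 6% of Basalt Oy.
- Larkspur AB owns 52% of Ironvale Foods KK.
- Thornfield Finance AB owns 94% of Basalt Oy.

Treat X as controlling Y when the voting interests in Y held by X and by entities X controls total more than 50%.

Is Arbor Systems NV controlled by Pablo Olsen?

Yes

Pablo holds 89% of Larkspur, so Pablo controls Larkspur.
Pablo holds 64% of Thornfield, so Pablo controls Thornfield.
Thornfield and Larkspur together hold 35% + 52% = 87% of Ironvale, so Pablo controls Ironvale.
Ironvale and Larkspur together hold 47% + 33% = 80% of Arbor, so Pablo controls Arbor.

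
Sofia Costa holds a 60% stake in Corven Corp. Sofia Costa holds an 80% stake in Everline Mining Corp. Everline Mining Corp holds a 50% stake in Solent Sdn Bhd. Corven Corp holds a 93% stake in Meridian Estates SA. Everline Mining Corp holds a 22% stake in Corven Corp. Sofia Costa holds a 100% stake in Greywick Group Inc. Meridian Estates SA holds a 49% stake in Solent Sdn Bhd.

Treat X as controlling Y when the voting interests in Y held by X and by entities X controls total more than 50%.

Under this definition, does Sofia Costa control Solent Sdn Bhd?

Yes

Sofia holds 80% of Everline, so Sofia controls Everline.
Everline and Sofia together hold 22% + 60% = 82% of Corven, so Sofia controls Corven.
Corven holds 93% of Meridian, so Sofia controls Meridian.
Everline and Meridian together hold 50% + 49% = 99% of Solent, so Sofia controls Solent.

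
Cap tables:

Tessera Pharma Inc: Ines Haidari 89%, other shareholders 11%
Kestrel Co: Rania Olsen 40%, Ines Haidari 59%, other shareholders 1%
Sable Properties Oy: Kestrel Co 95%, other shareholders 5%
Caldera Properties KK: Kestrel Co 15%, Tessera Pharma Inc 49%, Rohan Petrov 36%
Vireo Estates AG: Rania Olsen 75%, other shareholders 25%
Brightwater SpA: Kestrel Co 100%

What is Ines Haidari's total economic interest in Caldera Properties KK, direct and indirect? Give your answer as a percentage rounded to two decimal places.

52.46%

Ines reaches Caldera along 2 paths.
Via Kestrel: 59% × 15% = 8.85%.
Via Tessera: 89% × 49% = 43.61%.
Total: 8.85% + 43.61% = 52.46%.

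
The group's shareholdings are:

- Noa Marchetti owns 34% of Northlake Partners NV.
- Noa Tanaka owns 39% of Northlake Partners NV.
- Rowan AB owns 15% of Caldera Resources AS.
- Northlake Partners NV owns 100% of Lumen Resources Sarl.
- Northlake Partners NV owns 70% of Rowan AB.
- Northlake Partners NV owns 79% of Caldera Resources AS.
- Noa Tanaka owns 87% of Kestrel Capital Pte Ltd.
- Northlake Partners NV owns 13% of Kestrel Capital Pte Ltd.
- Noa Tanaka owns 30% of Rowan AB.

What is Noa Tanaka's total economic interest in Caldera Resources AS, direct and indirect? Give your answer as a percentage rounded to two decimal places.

39.41%

Noa Tanaka reaches Caldera along 3 paths.
Via Northlake: 39% × 79% = 30.81%.
Via Rowan: 30% × 15% = 4.5%.
Via Northlake → Rowan: 39% × 70% × 15% = 4.095%.
Total: 30.81% + 4.5% + 4.095% = 39.405%.
Rounded: 39.41%.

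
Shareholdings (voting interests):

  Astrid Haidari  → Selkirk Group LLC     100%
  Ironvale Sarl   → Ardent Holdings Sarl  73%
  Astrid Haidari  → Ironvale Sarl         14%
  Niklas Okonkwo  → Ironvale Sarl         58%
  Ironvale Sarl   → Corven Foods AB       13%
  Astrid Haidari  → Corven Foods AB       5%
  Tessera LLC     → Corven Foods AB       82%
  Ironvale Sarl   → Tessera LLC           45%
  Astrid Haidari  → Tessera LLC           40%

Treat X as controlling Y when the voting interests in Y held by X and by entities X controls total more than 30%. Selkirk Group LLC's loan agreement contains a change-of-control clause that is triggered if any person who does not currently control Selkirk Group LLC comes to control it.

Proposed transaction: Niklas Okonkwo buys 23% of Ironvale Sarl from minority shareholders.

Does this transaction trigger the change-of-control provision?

The purchase changes only Niklas's holdings, so Niklas is the only person who could newly come to control Selkirk.
Niklas holds 58% of Ironvale, so Niklas controls Ironvale.
Ironvale holds 45% of Tessera, so Niklas controls Tessera.
Tessera and Ironvale together hold 82% + 13% = 95% of Corven, so Niklas controls Corven.
Ironvale holds 73% of Ardent, so Niklas controls Ardent.
Neither Niklas nor any entity Niklas controls holds any voting interest in Selkirk.
So before the transaction, Niklas does not control Selkirk.
After the purchase, Niklas's direct stake in Ironvale rises to 58% + 23% = 81%.
Niklas holds 81% of Ironvale, so Niklas controls Ironvale.
After the transaction, neither Niklas nor any entity Niklas controls holds a voting interest in Selkirk, so Niklas still does not control it.
No new person acquires control, so the clause is not triggered.

No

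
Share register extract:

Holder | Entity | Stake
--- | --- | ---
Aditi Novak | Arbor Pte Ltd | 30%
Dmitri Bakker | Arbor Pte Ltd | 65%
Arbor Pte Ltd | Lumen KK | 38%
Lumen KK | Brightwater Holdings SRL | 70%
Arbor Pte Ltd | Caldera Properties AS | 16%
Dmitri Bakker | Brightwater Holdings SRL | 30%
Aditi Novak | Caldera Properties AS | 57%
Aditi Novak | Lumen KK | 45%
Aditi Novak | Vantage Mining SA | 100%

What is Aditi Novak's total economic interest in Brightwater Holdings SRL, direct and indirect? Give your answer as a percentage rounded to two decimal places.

Aditi reaches Brightwater along 2 paths.
Via Lumen: 45% × 70% = 31.5%.
Via Arbor → Lumen: 30% × 38% × 70% = 7.98%.
Total: 31.5% + 7.98% = 39.48%.

39.48%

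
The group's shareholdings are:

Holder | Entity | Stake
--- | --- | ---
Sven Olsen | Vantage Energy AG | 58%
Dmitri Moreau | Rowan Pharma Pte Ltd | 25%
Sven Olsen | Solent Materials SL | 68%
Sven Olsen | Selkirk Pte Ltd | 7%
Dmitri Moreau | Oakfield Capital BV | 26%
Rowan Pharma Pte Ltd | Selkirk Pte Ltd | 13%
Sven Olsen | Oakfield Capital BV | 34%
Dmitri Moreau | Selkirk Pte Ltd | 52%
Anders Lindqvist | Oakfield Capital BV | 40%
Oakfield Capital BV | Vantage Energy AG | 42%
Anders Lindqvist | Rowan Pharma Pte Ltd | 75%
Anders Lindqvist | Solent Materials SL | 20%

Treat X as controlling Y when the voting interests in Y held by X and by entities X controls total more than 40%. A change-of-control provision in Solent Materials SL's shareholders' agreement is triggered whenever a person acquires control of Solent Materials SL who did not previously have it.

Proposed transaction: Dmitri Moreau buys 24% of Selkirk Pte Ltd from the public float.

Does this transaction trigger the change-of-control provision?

The purchase changes only Dmitri's holdings, so Dmitri is the only person who could newly come to control Solent.
Dmitri holds 52% of Selkirk, so Dmitri controls Selkirk.
Neither Dmitri nor any entity Dmitri controls holds any voting interest in Solent.
So before the transaction, Dmitri does not control Solent.
After the purchase, Dmitri's direct stake in Selkirk rises to 52% + 24% = 76%.
Dmitri holds 76% of Selkirk, so Dmitri controls Selkirk.
After the transaction, neither Dmitri nor any entity Dmitri controls holds a voting interest in Solent, so Dmitri still does not control it.
No new person acquires control, so the clause is not triggered.

No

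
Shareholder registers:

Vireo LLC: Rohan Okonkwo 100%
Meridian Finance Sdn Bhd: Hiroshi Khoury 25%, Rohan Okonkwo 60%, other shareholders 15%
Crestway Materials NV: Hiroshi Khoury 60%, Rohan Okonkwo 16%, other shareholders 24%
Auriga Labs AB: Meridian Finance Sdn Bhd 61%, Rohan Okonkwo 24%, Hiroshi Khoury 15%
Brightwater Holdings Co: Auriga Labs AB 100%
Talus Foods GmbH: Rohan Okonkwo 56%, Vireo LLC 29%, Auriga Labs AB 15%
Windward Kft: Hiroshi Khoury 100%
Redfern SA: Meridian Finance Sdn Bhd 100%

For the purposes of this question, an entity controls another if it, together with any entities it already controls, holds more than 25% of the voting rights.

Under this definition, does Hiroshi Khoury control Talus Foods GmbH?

No

Hiroshi holds 60% of Crestway, so Hiroshi controls Crestway.
Hiroshi holds 100% of Windward, so Hiroshi controls Windward.
Neither Hiroshi nor any entity Hiroshi controls holds any voting interest in Talus.
So Hiroshi does not control Talus.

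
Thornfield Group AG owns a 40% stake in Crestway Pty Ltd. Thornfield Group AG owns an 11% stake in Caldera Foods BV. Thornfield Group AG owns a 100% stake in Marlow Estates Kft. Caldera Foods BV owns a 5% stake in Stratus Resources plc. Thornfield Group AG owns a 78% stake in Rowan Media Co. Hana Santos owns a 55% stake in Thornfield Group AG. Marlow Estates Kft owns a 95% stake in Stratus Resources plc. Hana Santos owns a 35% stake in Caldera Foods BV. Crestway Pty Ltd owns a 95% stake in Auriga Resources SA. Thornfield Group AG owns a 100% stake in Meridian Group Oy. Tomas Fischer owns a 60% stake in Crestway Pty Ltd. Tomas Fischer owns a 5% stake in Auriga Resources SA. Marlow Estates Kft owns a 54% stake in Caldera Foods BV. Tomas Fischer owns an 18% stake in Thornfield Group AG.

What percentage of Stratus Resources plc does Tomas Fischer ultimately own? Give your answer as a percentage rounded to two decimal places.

Tomas reaches Stratus along 3 paths.
Via Thornfield → Marlow: 18% × 100% × 95% = 17.1%.
Via Thornfield → Caldera: 18% × 11% × 5% = 0.099%.
Via Thornfield → Marlow → Caldera: 18% × 100% × 54% × 5% = 0.486%.
Total: 17.1% + 0.099% + 0.486% = 17.685%.
Rounded: 17.69%.

17.69%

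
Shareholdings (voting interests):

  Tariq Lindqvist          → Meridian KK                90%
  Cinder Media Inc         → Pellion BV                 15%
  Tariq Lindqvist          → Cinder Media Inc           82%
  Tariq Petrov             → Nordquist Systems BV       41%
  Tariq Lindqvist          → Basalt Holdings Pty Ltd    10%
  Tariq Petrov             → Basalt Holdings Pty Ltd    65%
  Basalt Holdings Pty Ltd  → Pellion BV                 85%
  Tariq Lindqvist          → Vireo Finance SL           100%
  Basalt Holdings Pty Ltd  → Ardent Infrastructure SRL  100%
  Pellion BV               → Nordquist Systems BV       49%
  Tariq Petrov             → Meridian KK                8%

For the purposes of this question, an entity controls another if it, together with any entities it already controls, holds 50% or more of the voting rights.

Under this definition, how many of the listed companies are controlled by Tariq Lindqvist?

Tariq Lindqvist holds 90% of Meridian, so Tariq Lindqvist controls Meridian.
Tariq Lindqvist holds 82% of Cinder, so Tariq Lindqvist controls Cinder.
Tariq Lindqvist holds 100% of Vireo, so Tariq Lindqvist controls Vireo.
No other company's threshold is met.
Tariq Lindqvist controls 3 companies.

3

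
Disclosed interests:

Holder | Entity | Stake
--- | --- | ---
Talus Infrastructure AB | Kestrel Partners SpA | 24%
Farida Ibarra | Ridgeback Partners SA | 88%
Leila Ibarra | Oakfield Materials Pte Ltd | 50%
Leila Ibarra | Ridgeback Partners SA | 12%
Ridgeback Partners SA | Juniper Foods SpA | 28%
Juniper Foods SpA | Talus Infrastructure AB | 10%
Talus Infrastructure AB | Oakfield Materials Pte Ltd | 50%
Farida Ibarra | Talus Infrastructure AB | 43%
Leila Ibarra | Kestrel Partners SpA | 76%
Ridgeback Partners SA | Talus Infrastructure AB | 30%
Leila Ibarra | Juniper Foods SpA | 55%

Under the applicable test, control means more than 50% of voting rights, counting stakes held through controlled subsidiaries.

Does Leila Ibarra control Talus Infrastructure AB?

No

Leila holds 55% of Juniper, so Leila controls Juniper.
Leila holds 76% of Kestrel, so Leila controls Kestrel.
In Talus, Leila's side holds only 10%, not > 50%.
So Leila does not control Talus.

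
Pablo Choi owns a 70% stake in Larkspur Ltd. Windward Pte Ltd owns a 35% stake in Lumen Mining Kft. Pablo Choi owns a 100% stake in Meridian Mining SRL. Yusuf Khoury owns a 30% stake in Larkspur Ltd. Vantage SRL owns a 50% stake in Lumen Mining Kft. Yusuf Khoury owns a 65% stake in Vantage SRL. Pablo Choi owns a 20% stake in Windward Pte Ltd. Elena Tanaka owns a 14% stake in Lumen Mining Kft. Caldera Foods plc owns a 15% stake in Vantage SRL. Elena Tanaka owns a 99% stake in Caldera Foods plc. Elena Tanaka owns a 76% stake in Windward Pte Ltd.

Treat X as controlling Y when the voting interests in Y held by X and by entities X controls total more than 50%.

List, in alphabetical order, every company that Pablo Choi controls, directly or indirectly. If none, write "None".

Pablo holds 100% of Meridian, so Pablo controls Meridian.
Pablo holds 70% of Larkspur, so Pablo controls Larkspur.
No other company's threshold is met.

Larkspur Ltd, Meridian Mining SRL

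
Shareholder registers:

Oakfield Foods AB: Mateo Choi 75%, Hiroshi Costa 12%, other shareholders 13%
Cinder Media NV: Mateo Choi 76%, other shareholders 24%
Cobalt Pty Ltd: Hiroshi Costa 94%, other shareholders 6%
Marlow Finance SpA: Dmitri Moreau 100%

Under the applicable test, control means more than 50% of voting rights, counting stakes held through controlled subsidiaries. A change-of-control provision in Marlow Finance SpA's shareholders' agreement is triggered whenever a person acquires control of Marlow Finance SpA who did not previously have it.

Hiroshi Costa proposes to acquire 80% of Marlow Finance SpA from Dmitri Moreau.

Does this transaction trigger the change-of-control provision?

The purchase adds only to Hiroshi's holdings (Dmitri's stake shrinks), so Hiroshi is the only person who could newly come to control Marlow.
Hiroshi holds 94% of Cobalt, so Hiroshi controls Cobalt.
Neither Hiroshi nor any entity Hiroshi controls holds any voting interest in Marlow.
So before the transaction, Hiroshi does not control Marlow.
After the purchase, Hiroshi holds 80% of Marlow directly, and Dmitri's stake falls to 20%.
Hiroshi holds 80% of Marlow, so Hiroshi controls Marlow.
Hiroshi did not control Marlow before and does after, so the clause is triggered.

Yes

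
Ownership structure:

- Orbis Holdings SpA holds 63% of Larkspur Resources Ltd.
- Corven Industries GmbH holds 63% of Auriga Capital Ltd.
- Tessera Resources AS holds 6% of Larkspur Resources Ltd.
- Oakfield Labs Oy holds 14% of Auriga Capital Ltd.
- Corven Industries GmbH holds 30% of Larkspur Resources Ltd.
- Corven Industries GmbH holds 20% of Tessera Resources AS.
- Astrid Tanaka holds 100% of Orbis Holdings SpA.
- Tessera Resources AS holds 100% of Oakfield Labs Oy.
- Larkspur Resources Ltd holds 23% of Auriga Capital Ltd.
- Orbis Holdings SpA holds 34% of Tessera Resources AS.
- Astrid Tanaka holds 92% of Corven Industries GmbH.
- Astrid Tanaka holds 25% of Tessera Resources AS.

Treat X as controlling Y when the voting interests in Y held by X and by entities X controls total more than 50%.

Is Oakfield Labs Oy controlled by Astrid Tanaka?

Astrid holds 92% of Corven, so Astrid controls Corven.
Astrid holds 100% of Orbis, so Astrid controls Orbis.
Astrid and Corven and Orbis together hold 25% + 20% + 34% = 79% of Tessera, so Astrid controls Tessera.
Tessera holds 100% of Oakfield, so Astrid controls Oakfield.

Yes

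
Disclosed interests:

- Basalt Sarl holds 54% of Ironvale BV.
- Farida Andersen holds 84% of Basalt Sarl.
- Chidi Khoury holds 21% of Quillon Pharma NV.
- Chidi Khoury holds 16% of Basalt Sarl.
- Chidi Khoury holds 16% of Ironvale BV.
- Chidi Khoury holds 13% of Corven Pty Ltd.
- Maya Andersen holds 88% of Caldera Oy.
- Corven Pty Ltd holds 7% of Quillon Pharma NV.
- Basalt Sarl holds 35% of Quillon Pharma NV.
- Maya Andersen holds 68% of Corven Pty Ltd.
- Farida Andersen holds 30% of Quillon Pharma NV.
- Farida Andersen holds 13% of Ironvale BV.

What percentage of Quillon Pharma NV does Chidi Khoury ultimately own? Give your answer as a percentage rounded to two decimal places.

27.51%

Chidi reaches Quillon along 3 paths.
Via Basalt: 16% × 35% = 5.6%.
Via Corven: 13% × 7% = 0.91%.
Direct stake: 21% = 21%.
Total: 5.6% + 0.91% + 21% = 27.51%.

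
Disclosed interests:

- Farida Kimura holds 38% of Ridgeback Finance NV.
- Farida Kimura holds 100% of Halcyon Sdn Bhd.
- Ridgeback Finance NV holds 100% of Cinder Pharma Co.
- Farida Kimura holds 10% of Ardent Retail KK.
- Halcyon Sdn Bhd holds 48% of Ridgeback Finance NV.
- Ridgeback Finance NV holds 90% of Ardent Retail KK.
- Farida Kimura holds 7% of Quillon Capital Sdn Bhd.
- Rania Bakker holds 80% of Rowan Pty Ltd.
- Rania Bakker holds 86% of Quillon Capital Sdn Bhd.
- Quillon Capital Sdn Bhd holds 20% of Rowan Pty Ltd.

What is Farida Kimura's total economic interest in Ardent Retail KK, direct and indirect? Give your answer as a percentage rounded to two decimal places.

Farida reaches Ardent along 3 paths.
Direct stake: 10% = 10%.
Via Ridgeback: 38% × 90% = 34.2%.
Via Halcyon → Ridgeback: 100% × 48% × 90% = 43.2%.
Total: 10% + 34.2% + 43.2% = 87.4%.
Rounded: 87.40%.

87.40%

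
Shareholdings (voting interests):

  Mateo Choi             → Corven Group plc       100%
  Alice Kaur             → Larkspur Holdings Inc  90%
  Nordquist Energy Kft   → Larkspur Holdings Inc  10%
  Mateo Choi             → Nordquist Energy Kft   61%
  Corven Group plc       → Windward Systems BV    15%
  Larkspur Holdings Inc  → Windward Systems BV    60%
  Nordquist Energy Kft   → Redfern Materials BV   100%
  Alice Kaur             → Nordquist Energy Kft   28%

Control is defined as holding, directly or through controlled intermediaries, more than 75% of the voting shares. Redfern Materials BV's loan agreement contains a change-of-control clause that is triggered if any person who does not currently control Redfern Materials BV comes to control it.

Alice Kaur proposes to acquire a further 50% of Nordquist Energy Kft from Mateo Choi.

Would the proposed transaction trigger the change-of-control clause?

The purchase adds only to Alice's holdings (Mateo's stake shrinks), so Alice is the only person who could newly come to control Redfern.
Alice holds 90% of Larkspur, so Alice controls Larkspur.
Neither Alice nor any entity Alice controls holds any voting interest in Redfern.
So before the transaction, Alice does not control Redfern.
After the purchase, Alice's direct stake in Nordquist rises to 28% + 50% = 78%, and Mateo's stake falls to 11%.
Alice holds 78% of Nordquist, so Alice controls Nordquist.
Nordquist holds 100% of Redfern, so Alice controls Redfern.
Alice did not control Redfern before and does after, so the clause is triggered.

Yes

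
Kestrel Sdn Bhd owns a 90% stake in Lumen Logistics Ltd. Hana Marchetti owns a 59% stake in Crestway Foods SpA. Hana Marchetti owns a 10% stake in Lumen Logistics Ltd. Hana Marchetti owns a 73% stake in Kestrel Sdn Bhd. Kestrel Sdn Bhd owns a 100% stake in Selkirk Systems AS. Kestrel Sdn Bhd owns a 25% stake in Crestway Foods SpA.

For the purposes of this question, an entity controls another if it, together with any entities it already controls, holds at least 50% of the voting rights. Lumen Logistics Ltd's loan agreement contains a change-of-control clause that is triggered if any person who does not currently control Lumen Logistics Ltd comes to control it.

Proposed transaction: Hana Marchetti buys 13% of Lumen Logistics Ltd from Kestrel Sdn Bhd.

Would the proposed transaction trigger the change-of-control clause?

The purchase adds only to Hana's holdings (Kestrel's stake shrinks), so Hana is the only person who could newly come to control Lumen.
Hana holds 73% of Kestrel, so Hana controls Kestrel.
Kestrel and Hana together hold 90% + 10% = 100% of Lumen, so Hana controls Lumen.
So Hana already controls Lumen before the transaction.
After the purchase, Hana's direct stake in Lumen rises to 10% + 13% = 23%, and Kestrel's stake falls to 77%.
Hana controlled Lumen already, so this is not a new person acquiring control; every other person's position is unchanged or reduced.
No new person acquires control, so the clause is not triggered.

No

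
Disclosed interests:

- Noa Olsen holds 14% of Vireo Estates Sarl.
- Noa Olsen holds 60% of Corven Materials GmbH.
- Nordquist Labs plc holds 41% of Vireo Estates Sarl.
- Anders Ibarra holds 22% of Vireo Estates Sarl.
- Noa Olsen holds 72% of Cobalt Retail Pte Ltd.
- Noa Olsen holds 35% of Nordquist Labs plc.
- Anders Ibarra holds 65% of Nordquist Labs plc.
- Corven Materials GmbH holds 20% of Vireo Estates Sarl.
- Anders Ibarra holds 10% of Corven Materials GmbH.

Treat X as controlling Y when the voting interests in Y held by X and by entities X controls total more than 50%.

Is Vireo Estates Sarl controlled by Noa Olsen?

No

Noa holds 72% of Cobalt, so Noa controls Cobalt.
Noa holds 60% of Corven, so Noa controls Corven.
In Vireo, Noa's side holds only 20% + 14% = 34%, not > 50%.
So Noa does not control Vireo.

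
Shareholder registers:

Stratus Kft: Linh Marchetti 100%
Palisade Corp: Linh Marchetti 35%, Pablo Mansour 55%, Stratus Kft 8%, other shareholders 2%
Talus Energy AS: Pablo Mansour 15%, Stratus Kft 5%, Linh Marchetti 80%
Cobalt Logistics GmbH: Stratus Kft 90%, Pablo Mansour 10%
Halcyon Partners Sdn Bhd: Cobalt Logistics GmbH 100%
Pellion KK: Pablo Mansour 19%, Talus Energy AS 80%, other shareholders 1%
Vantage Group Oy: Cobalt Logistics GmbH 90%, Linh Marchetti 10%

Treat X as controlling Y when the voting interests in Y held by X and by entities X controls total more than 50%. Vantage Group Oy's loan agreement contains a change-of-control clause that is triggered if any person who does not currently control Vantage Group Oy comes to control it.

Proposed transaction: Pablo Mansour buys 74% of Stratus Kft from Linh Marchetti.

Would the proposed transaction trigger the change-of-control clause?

Yes

The purchase adds only to Pablo's holdings (Linh's stake shrinks), so Pablo is the only person who could newly come to control Vantage.
Pablo holds 55% of Palisade, so Pablo controls Palisade.
Neither Pablo nor any entity Pablo controls holds any voting interest in Vantage.
So before the transaction, Pablo does not control Vantage.
After the purchase, Pablo holds 74% of Stratus directly, and Linh's stake falls to 26%.
Pablo holds 74% of Stratus, so Pablo controls Stratus.
Stratus and Pablo together hold 90% + 10% = 100% of Cobalt, so Pablo controls Cobalt.
Cobalt holds 90% of Vantage, so Pablo controls Vantage.
Pablo did not control Vantage before and does after, so the clause is triggered.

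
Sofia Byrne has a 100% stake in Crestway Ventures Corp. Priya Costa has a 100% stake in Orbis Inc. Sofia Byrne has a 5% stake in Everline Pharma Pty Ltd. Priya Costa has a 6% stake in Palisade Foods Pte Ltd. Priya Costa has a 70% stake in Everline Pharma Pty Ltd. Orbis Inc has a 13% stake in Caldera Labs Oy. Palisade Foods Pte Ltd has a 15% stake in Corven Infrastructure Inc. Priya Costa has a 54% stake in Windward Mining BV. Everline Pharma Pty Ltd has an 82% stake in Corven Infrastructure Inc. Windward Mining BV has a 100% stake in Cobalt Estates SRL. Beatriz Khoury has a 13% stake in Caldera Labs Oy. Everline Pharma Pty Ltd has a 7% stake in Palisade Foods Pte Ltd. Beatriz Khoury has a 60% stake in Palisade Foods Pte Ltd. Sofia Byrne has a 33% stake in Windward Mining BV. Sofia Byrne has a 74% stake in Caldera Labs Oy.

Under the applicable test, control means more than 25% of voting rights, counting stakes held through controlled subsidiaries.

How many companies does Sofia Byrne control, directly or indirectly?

4

Sofia holds 74% of Caldera, so Sofia controls Caldera.
Sofia holds 33% of Windward, so Sofia controls Windward.
Windward holds 100% of Cobalt, so Sofia controls Cobalt.
Sofia holds 100% of Crestway, so Sofia controls Crestway.
No other company's threshold is met.
Sofia controls 4 companies.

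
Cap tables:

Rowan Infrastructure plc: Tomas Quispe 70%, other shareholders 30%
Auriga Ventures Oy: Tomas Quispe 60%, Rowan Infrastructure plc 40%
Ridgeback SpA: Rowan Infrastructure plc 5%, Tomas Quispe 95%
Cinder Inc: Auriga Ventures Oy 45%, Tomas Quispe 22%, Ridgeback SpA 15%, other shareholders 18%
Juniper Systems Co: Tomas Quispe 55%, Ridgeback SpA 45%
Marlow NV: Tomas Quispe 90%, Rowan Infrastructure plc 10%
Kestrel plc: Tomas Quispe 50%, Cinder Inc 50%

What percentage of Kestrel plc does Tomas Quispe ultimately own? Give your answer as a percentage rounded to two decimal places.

Tomas reaches Kestrel along 6 paths.
Direct stake: 50% = 50%.
Via Auriga → Cinder: 60% × 45% × 50% = 13.5%.
Via Rowan → Auriga → Cinder: 70% × 40% × 45% × 50% = 6.3%.
Via Cinder: 22% × 50% = 11%.
Via Rowan → Ridgeback → Cinder: 70% × 5% × 15% × 50% = 0.2625%.
Via Ridgeback → Cinder: 95% × 15% × 50% = 7.125%.
Total: 50% + 13.5% + 6.3% + 11% + 0.2625% + 7.125% = 88.1875%.
Rounded: 88.19%.

88.19%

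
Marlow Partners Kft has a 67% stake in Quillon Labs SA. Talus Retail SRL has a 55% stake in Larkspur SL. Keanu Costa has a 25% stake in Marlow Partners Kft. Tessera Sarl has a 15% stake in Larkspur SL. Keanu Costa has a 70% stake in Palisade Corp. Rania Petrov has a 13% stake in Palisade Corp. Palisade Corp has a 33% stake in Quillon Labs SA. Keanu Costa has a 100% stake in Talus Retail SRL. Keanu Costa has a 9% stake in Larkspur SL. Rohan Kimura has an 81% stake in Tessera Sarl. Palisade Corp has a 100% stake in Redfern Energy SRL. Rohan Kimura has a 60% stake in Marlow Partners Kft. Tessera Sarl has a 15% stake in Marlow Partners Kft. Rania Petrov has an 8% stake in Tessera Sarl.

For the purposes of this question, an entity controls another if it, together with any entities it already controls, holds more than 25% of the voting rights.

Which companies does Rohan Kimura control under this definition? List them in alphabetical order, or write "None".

Rohan holds 81% of Tessera, so Rohan controls Tessera.
Rohan and Tessera together hold 60% + 15% = 75% of Marlow, so Rohan controls Marlow.
Marlow holds 67% of Quillon, so Rohan controls Quillon.
No other company's threshold is met.

Marlow Partners Kft, Quillon Labs SA, Tessera Sarl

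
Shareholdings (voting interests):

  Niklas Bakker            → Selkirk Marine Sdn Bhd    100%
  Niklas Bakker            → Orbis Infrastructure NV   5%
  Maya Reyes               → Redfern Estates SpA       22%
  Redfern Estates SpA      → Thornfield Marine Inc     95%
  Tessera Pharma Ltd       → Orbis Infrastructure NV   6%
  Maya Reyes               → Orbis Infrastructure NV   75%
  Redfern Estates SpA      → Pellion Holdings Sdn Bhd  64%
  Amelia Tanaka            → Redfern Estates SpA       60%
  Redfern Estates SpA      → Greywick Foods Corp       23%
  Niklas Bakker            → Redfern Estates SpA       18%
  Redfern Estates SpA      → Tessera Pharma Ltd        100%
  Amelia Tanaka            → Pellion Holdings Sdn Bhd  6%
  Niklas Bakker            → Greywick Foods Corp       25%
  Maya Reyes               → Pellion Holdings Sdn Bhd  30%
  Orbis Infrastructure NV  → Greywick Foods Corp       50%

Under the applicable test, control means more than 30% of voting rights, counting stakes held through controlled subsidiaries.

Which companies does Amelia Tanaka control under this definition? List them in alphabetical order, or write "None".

Pellion Holdings Sdn Bhd, Redfern Estates SpA, Tessera Pharma Ltd, Thornfield Marine Inc

Amelia holds 60% of Redfern, so Amelia controls Redfern.
Redfern holds 100% of Tessera, so Amelia controls Tessera.
Redfern holds 95% of Thornfield, so Amelia controls Thornfield.
Amelia and Redfern together hold 6% + 64% = 70% of Pellion, so Amelia controls Pellion.
No other company's threshold is met.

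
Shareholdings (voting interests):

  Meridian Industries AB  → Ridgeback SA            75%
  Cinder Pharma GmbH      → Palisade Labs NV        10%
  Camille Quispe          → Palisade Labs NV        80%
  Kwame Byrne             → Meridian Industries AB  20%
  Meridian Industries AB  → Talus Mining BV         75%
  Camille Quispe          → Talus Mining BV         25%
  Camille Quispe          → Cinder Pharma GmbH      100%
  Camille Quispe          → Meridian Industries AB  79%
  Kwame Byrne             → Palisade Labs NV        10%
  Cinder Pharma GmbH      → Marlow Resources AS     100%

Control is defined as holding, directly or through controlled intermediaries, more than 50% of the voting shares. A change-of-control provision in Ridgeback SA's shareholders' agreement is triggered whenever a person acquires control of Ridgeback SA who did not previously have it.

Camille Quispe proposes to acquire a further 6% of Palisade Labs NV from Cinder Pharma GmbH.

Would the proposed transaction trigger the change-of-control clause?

No

The purchase adds only to Camille's holdings (Cinder's stake shrinks), so Camille is the only person who could newly come to control Ridgeback.
Camille holds 79% of Meridian, so Camille controls Meridian.
Meridian holds 75% of Ridgeback, so Camille controls Ridgeback.
So Camille already controls Ridgeback before the transaction.
After the purchase, Camille's direct stake in Palisade rises to 80% + 6% = 86%, and Cinder's stake falls to 4%.
Camille controlled Ridgeback already, so this is not a new person acquiring control; every other person's position is unchanged or reduced.
No new person acquires control, so the clause is not triggered.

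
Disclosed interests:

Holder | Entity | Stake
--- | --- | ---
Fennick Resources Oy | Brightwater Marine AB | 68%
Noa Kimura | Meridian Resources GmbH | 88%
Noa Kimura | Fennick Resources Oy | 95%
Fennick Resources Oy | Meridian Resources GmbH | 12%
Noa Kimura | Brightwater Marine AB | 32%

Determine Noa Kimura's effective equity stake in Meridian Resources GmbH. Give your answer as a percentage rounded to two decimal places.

99.40%

Noa reaches Meridian along 2 paths.
Via Fennick: 95% × 12% = 11.4%.
Direct stake: 88% = 88%.
Total: 11.4% + 88% = 99.4%.
Rounded: 99.40%.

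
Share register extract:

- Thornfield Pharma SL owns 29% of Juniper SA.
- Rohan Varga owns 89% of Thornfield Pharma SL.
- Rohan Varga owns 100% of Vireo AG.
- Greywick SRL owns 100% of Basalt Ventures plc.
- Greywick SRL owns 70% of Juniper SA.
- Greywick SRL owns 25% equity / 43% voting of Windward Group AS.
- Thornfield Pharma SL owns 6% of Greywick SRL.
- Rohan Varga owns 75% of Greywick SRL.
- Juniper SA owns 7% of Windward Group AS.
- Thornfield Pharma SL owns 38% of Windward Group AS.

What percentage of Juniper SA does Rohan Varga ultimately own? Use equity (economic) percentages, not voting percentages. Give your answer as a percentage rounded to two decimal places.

Rohan reaches Juniper along 3 paths.
Via Thornfield: 89% × 29% = 25.81%.
Via Thornfield → Greywick: 89% × 6% × 70% = 3.738%.
Via Greywick: 75% × 70% = 52.5%.
Total: 25.81% + 3.738% + 52.5% = 82.048%.
Rounded: 82.05%.

82.05%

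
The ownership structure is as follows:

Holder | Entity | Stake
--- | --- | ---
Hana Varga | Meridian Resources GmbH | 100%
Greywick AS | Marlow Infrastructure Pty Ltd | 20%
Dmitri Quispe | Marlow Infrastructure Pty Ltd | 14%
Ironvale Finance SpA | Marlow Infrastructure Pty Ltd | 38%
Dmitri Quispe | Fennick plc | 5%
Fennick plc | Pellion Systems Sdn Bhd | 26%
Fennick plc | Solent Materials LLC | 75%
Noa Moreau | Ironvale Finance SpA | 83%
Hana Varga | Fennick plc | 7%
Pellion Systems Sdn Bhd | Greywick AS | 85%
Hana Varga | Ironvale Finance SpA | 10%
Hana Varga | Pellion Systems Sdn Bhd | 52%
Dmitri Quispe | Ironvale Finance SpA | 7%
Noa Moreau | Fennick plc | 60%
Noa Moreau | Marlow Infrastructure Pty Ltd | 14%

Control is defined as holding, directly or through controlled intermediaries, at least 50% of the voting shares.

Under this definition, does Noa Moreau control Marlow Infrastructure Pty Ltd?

Noa holds 83% of Ironvale, so Noa controls Ironvale.
Ironvale and Noa together hold 38% + 14% = 52% of Marlow, so Noa controls Marlow.

Yes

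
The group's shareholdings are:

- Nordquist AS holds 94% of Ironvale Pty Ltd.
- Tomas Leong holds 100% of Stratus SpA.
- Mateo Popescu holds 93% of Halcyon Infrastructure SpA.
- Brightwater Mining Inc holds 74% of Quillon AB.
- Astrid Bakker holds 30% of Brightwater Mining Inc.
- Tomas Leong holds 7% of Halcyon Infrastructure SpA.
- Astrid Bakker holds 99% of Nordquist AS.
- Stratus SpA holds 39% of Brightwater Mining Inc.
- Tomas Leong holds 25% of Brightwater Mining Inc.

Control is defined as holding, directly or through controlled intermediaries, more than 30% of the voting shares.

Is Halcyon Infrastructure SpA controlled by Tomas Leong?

No

Tomas holds 100% of Stratus, so Tomas controls Stratus.
Stratus and Tomas together hold 39% + 25% = 64% of Brightwater, so Tomas controls Brightwater.
Brightwater holds 74% of Quillon, so Tomas controls Quillon.
In Halcyon, Tomas's side holds only 7%, not > 30%.
So Tomas does not control Halcyon.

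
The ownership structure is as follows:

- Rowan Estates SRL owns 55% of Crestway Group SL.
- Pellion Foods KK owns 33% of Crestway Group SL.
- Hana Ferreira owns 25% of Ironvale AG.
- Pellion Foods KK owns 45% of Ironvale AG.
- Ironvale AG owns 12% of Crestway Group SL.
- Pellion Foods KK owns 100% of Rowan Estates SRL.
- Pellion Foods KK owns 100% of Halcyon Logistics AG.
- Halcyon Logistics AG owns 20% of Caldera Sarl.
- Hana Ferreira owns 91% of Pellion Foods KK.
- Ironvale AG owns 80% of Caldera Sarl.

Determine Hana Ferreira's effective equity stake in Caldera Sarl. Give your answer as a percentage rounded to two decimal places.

Hana reaches Caldera along 3 paths.
Via Pellion → Halcyon: 91% × 100% × 20% = 18.2%.
Via Pellion → Ironvale: 91% × 45% × 80% = 32.76%.
Via Ironvale: 25% × 80% = 20%.
Total: 18.2% + 32.76% + 20% = 70.96%.

70.96%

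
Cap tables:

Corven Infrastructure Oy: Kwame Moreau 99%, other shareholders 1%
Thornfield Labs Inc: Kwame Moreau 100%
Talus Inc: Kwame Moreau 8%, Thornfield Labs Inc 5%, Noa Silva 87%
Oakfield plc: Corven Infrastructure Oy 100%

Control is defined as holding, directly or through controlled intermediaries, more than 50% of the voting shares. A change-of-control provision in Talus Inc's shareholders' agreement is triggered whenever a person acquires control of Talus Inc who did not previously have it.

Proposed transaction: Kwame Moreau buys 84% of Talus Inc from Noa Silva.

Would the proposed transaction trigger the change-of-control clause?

Yes

The purchase adds only to Kwame's holdings (Noa's stake shrinks), so Kwame is the only person who could newly come to control Talus.
Kwame holds 99% of Corven, so Kwame controls Corven.
Kwame holds 100% of Thornfield, so Kwame controls Thornfield.
Corven holds 100% of Oakfield, so Kwame controls Oakfield.
In Talus, Kwame's side holds only 8% + 5% = 13%, not > 50%.
So before the transaction, Kwame does not control Talus.
After the purchase, Kwame's direct stake in Talus rises to 8% + 84% = 92%, and Noa's stake falls to 3%.
Kwame and Thornfield together hold 92% + 5% = 97% of Talus, so Kwame controls Talus.
Kwame did not control Talus before and does after, so the clause is triggered.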